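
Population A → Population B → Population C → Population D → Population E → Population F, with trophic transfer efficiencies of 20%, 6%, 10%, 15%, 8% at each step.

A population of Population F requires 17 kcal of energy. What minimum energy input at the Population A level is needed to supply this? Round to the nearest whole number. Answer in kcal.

Cumulative transfer efficiency: 0.2 × 0.06 × 0.1 × 0.15 × 0.08 = 0.0000144
Population A energy = 17 / 0.0000144 = 1180556 kcal

1180556 kcal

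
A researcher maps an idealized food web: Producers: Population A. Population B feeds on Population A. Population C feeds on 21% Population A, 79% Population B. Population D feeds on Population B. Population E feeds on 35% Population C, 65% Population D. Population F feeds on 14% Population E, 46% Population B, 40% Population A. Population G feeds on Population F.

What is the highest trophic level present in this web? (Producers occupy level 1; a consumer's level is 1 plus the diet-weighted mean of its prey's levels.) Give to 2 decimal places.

Population B: 1 + 1 = 2
Population C: 1 + (0.21×1 + 0.79×2) = 2.79
Population D: 1 + 2 = 3
Population E: 1 + (0.35×2.79 + 0.65×3) = 3.9265
Population F: 1 + (0.14×3.9265 + 0.46×2 + 0.4×1) = 2.86971
Population G: 1 + 2.86971 = 3.86971

3.93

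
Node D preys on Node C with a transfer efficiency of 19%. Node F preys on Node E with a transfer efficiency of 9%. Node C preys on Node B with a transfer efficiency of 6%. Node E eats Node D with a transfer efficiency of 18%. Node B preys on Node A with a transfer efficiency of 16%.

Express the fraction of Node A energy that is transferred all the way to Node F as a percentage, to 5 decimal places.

0.00295%

Product of link efficiencies: 0.16 × 0.06 × 0.19 × 0.18 × 0.09 = 0.0000295488
As a percentage: 0.0000295488 × 100 = 0.00295%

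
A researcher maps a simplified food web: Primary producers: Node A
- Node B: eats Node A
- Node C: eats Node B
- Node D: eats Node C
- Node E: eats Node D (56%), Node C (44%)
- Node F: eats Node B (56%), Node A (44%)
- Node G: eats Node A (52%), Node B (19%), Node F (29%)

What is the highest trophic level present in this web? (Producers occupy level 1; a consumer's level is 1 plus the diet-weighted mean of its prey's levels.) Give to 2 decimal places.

4.56

Node B: 1 + 1 = 2
Node C: 1 + 2 = 3
Node D: 1 + 3 = 4
Node E: 1 + (0.56×4 + 0.44×3) = 4.56
Node F: 1 + (0.56×2 + 0.44×1) = 2.56
Node G: 1 + (0.52×1 + 0.19×2 + 0.29×2.56) = 2.6424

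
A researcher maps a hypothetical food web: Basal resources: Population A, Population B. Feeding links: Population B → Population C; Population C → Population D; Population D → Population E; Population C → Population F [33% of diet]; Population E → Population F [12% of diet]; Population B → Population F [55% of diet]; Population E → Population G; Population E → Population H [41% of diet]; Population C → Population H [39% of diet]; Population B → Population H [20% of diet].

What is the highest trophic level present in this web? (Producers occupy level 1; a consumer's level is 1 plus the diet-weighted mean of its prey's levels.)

5

Population C: 1 + 1 = 2
Population D: 1 + 2 = 3
Population E: 1 + 3 = 4
Population F: 1 + (0.33×2 + 0.12×4 + 0.55×1) = 2.69
Population G: 1 + 4 = 5
Population H: 1 + (0.41×4 + 0.39×2 + 0.2×1) = 3.62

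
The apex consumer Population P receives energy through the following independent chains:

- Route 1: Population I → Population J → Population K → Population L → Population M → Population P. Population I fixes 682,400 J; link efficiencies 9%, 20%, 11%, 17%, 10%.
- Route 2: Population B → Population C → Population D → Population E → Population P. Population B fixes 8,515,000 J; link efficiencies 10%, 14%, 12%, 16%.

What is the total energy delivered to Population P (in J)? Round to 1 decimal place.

2311.8 J

Route 1: 682400 × 0.09 × 0.2 × 0.11 × 0.17 × 0.1 = 22.969584 J
Route 2: 8515000 × 0.1 × 0.14 × 0.12 × 0.16 = 2288.832 J
Total at Population P: 22.969584 + 2288.832 = 2311.801584 J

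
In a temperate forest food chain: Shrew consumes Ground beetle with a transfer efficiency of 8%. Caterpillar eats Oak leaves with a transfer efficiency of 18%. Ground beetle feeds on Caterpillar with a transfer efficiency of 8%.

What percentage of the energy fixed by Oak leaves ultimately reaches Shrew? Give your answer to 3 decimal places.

0.115%

Product of link efficiencies: 0.18 × 0.08 × 0.08 = 0.001152
As a percentage: 0.001152 × 100 = 0.115%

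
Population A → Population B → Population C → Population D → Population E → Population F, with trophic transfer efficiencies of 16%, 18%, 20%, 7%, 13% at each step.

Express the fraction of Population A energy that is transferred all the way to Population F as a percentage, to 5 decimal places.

0.00524%

Product of link efficiencies: 0.16 × 0.18 × 0.2 × 0.07 × 0.13 = 0.000052416
As a percentage: 0.000052416 × 100 = 0.00524%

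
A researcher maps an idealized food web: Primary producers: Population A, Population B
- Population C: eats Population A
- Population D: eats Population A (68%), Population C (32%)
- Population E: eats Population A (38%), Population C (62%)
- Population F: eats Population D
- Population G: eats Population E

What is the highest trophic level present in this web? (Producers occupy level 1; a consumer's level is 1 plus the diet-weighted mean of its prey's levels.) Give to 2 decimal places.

Population C: 1 + 1 = 2
Population D: 1 + (0.68×1 + 0.32×2) = 2.32
Population E: 1 + (0.38×1 + 0.62×2) = 2.62
Population F: 1 + 2.32 = 3.32
Population G: 1 + 2.62 = 3.62

3.62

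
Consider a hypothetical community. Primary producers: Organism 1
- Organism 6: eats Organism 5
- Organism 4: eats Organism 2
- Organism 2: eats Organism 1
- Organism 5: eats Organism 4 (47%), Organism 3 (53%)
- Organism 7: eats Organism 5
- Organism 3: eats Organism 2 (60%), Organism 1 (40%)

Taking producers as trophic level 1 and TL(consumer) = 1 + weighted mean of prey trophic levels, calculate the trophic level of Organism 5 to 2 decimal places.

Organism 2: 1 + 1 = 2
Organism 3: 1 + (0.6×2 + 0.4×1) = 2.6
Organism 4: 1 + 2 = 3
Organism 5: 1 + (0.47×3 + 0.53×2.6) = 3.788
Organism 6: 1 + 3.788 = 4.788
Organism 7: 1 + 3.788 = 4.788

3.79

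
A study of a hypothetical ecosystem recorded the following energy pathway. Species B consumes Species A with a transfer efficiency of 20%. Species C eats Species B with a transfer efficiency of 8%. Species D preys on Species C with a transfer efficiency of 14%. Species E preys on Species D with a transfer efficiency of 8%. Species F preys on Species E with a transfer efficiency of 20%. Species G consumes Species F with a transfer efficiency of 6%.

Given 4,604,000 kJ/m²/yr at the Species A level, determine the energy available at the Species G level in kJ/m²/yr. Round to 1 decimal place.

9.9 kJ/m²/yr

Species B: 4604000 × 0.2 = 920800 kJ/m²/yr
Species C: 920800 × 0.08 = 73664 kJ/m²/yr
Species D: 73664 × 0.14 = 10312.96 kJ/m²/yr
Species E: 10312.96 × 0.08 = 825.0368 kJ/m²/yr
Species F: 825.0368 × 0.2 = 165.00736 kJ/m²/yr
Species G: 165.00736 × 0.06 = 9.9004416 kJ/m²/yr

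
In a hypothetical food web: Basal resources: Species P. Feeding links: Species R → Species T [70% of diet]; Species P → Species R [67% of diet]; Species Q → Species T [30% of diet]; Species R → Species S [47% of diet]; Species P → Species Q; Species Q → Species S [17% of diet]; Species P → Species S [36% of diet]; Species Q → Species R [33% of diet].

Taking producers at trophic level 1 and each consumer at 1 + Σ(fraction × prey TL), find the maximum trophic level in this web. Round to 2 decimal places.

3.23

Species Q: 1 + 1 = 2
Species R: 1 + (0.33×2 + 0.67×1) = 2.33
Species S: 1 + (0.17×2 + 0.47×2.33 + 0.36×1) = 2.7951
Species T: 1 + (0.7×2.33 + 0.3×2) = 3.231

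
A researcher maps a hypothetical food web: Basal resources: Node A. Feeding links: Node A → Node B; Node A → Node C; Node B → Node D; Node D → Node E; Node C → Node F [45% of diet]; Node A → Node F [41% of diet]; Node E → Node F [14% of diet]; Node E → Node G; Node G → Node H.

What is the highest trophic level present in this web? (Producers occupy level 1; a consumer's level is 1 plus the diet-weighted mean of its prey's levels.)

6

Node B: 1 + 1 = 2
Node C: 1 + 1 = 2
Node D: 1 + 2 = 3
Node E: 1 + 3 = 4
Node F: 1 + (0.45×2 + 0.41×1 + 0.14×4) = 2.87
Node G: 1 + 4 = 5
Node H: 1 + 5 = 6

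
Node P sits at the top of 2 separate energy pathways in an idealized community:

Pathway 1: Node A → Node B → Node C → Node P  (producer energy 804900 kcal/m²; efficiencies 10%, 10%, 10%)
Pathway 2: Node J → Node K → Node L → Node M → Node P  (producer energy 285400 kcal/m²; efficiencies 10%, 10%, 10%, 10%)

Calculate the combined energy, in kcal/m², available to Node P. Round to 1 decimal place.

Pathway 1: 804900 × 0.1 × 0.1 × 0.1 = 804.9 kcal/m²
Pathway 2: 285400 × 0.1 × 0.1 × 0.1 × 0.1 = 28.54 kcal/m²
Total at Node P: 804.9 + 28.54 = 833.44 kcal/m²

833.4 kcal/m²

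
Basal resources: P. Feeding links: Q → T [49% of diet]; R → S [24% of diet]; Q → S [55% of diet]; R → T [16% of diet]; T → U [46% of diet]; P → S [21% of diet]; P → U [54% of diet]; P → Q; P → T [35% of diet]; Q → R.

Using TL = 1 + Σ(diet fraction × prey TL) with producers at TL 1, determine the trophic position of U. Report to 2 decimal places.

Q: 1 + 1 = 2
R: 1 + 2 = 3
S: 1 + (0.55×2 + 0.24×3 + 0.21×1) = 3.03
T: 1 + (0.49×2 + 0.16×3 + 0.35×1) = 2.81
U: 1 + (0.54×1 + 0.46×2.81) = 2.8326

2.83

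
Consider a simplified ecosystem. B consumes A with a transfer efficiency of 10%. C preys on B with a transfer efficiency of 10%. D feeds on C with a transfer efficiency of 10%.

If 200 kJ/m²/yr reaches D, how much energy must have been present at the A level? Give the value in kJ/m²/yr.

Cumulative transfer efficiency: 0.1 × 0.1 × 0.1 = 0.001
A energy = 200 / 0.001 = 200000 kJ/m²/yr

200000 kJ/m²/yr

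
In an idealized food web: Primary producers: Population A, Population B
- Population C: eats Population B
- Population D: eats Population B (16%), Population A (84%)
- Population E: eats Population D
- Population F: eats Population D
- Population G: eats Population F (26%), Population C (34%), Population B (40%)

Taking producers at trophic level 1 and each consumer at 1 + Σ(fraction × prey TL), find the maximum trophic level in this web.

3

Population C: 1 + 1 = 2
Population D: 1 + (0.16×1 + 0.84×1) = 2
Population E: 1 + 2 = 3
Population F: 1 + 2 = 3
Population G: 1 + (0.26×3 + 0.34×2 + 0.4×1) = 2.86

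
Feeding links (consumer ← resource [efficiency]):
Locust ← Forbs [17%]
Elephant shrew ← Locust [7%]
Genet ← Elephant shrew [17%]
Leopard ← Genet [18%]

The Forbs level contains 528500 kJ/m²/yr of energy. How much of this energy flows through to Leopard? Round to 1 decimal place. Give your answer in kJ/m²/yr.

192.4 kJ/m²/yr

Locust: 528500 × 0.17 = 89845 kJ/m²/yr
Elephant shrew: 89845 × 0.07 = 6289.15 kJ/m²/yr
Genet: 6289.15 × 0.17 = 1069.1555 kJ/m²/yr
Leopard: 1069.1555 × 0.18 = 192.44799 kJ/m²/yr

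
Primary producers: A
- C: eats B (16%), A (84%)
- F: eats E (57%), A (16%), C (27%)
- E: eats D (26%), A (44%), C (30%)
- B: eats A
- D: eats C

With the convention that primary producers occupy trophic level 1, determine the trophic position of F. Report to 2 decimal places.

3.40

B: 1 + 1 = 2
C: 1 + (0.16×2 + 0.84×1) = 2.16
D: 1 + 2.16 = 3.16
E: 1 + (0.26×3.16 + 0.44×1 + 0.3×2.16) = 2.9096
F: 1 + (0.57×2.9096 + 0.16×1 + 0.27×2.16) = 3.401672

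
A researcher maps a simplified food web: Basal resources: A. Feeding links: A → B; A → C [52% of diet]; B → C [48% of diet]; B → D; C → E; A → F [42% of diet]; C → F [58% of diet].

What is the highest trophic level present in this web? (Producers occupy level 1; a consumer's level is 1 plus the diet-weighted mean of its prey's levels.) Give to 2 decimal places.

B: 1 + 1 = 2
C: 1 + (0.52×1 + 0.48×2) = 2.48
D: 1 + 2 = 3
E: 1 + 2.48 = 3.48
F: 1 + (0.42×1 + 0.58×2.48) = 2.8584

3.48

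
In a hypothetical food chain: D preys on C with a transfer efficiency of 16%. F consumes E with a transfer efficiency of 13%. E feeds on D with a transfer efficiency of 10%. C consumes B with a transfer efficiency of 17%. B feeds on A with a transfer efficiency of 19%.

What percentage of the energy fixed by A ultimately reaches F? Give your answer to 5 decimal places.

Product of link efficiencies: 0.19 × 0.17 × 0.16 × 0.1 × 0.13 = 0.000067184
As a percentage: 0.000067184 × 100 = 0.00672%

0.00672%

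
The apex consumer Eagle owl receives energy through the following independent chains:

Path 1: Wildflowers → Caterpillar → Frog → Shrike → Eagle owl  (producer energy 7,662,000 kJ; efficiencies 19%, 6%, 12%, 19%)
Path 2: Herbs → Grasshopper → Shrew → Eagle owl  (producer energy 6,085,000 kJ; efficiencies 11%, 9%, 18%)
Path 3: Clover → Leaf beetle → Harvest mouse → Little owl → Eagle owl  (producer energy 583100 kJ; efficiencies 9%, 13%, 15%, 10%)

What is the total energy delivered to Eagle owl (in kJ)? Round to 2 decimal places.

12937.31 kJ

Path 1: 7662000 × 0.19 × 0.06 × 0.12 × 0.19 = 1991.50704 kJ
Path 2: 6085000 × 0.11 × 0.09 × 0.18 = 10843.47 kJ
Path 3: 583100 × 0.09 × 0.13 × 0.15 × 0.1 = 102.33405 kJ
Total at Eagle owl: 1991.50704 + 10843.47 + 102.33405 = 12937.31109 kJ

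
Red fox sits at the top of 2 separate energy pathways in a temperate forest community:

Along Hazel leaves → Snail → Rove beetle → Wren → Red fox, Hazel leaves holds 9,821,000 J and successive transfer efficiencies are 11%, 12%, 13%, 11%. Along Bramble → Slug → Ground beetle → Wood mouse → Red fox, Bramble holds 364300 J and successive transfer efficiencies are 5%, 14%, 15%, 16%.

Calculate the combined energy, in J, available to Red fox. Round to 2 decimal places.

Via Hazel leaves: 9821000 × 0.11 × 0.12 × 0.13 × 0.11 = 1853.81196 J
Via Bramble: 364300 × 0.05 × 0.14 × 0.15 × 0.16 = 61.2024 J
Total at Red fox: 1853.81196 + 61.2024 = 1915.01436 J

1915.01 J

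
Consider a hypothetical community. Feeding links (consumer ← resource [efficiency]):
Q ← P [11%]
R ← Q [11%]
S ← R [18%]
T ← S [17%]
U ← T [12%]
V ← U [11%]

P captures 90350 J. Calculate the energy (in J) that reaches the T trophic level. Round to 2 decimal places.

Q: 90350 × 0.11 = 9938.5 J
R: 9938.5 × 0.11 = 1093.235 J
S: 1093.235 × 0.18 = 196.7823 J
T: 196.7823 × 0.17 = 33.452991 J

33.45 J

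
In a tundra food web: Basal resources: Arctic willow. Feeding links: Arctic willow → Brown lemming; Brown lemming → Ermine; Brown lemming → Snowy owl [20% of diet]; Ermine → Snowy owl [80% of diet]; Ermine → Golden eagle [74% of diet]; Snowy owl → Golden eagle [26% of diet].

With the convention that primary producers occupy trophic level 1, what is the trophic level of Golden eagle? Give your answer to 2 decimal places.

Brown lemming: 1 + 1 = 2
Ermine: 1 + 2 = 3
Snowy owl: 1 + (0.2×2 + 0.8×3) = 3.8
Golden eagle: 1 + (0.74×3 + 0.26×3.8) = 4.208

4.21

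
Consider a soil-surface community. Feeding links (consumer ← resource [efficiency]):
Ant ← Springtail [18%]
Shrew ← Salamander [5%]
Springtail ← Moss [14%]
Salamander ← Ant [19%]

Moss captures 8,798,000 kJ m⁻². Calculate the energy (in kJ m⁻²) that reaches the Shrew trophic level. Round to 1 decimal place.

2106.2 kJ m⁻²

Springtail: 8798000 × 0.14 = 1231720 kJ m⁻²
Ant: 1231720 × 0.18 = 221709.6 kJ m⁻²
Salamander: 221709.6 × 0.19 = 42124.824 kJ m⁻²
Shrew: 42124.824 × 0.05 = 2106.2412 kJ m⁻²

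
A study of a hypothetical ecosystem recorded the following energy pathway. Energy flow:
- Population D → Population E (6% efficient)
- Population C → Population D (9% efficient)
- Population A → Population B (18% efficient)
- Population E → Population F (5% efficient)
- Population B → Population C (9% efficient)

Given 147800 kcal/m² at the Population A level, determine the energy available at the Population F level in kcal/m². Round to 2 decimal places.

Population B: 147800 × 0.18 = 26604 kcal/m²
Population C: 26604 × 0.09 = 2394.36 kcal/m²
Population D: 2394.36 × 0.09 = 215.4924 kcal/m²
Population E: 215.4924 × 0.06 = 12.929544 kcal/m²
Population F: 12.929544 × 0.05 = 0.6464772 kcal/m²

0.65 kcal/m²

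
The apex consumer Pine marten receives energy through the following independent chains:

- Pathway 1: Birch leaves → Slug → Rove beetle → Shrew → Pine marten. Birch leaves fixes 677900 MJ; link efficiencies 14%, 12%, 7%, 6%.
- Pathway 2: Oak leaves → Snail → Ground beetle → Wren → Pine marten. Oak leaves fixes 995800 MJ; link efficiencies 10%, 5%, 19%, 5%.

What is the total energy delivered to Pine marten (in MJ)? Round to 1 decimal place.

95.1 MJ

Pathway 1: 677900 × 0.14 × 0.12 × 0.07 × 0.06 = 47.832624 MJ
Pathway 2: 995800 × 0.1 × 0.05 × 0.19 × 0.05 = 47.3005 MJ
Total at Pine marten: 47.832624 + 47.3005 = 95.133124 MJ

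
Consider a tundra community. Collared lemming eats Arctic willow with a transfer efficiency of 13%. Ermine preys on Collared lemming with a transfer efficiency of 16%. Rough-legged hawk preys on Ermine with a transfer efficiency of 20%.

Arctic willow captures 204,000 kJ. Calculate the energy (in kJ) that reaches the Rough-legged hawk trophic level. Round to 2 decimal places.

848.64 kJ

Collared lemming: 204000 × 0.13 = 26520 kJ
Ermine: 26520 × 0.16 = 4243.2 kJ
Rough-legged hawk: 4243.2 × 0.2 = 848.64 kJ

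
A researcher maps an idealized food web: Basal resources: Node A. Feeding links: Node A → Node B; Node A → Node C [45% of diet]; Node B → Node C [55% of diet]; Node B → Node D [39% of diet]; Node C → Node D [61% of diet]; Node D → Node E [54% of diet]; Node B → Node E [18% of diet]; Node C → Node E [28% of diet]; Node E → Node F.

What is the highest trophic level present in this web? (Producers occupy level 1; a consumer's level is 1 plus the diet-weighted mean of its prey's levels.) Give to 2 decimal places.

Node B: 1 + 1 = 2
Node C: 1 + (0.45×1 + 0.55×2) = 2.55
Node D: 1 + (0.39×2 + 0.61×2.55) = 3.3355
Node E: 1 + (0.54×3.3355 + 0.18×2 + 0.28×2.55) = 3.87517
Node F: 1 + 3.87517 = 4.87517

4.88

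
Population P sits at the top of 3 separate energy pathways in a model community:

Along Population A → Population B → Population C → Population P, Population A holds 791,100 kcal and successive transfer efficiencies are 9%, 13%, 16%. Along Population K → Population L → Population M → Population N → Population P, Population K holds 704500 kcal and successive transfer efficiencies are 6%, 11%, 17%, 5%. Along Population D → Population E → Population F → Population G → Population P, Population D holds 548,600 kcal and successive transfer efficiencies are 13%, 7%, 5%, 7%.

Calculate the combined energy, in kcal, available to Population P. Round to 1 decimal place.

1537.9 kcal

Via Population A: 791100 × 0.09 × 0.13 × 0.16 = 1480.9392 kcal
Via Population K: 704500 × 0.06 × 0.11 × 0.17 × 0.05 = 39.52245 kcal
Via Population D: 548600 × 0.13 × 0.07 × 0.05 × 0.07 = 17.47291 kcal
Total at Population P: 1480.9392 + 39.52245 + 17.47291 = 1537.93456 kcal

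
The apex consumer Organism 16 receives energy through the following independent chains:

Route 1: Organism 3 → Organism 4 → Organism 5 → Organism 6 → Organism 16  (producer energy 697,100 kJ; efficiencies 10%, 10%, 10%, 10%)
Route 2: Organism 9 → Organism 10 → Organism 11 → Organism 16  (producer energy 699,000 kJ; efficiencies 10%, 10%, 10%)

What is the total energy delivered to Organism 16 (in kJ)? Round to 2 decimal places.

Route 1: 697100 × 0.1 × 0.1 × 0.1 × 0.1 = 69.71 kJ
Route 2: 699000 × 0.1 × 0.1 × 0.1 = 699 kJ
Total at Organism 16: 69.71 + 699 = 768.71 kJ

768.71 kJ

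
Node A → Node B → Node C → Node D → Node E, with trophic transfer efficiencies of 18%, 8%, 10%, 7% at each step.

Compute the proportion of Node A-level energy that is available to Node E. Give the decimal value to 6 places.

Product of link efficiencies: 0.18 × 0.08 × 0.1 × 0.07 = 0.0001008

0.000101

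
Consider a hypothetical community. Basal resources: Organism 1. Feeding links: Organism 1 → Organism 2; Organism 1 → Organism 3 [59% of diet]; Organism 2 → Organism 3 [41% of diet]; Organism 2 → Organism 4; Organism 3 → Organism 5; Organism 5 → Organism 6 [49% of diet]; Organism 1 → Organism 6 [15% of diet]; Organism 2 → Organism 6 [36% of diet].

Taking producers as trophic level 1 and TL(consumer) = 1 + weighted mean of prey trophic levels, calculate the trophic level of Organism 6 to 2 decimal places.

Organism 2: 1 + 1 = 2
Organism 3: 1 + (0.59×1 + 0.41×2) = 2.41
Organism 4: 1 + 2 = 3
Organism 5: 1 + 2.41 = 3.41
Organism 6: 1 + (0.49×3.41 + 0.15×1 + 0.36×2) = 3.5409

3.54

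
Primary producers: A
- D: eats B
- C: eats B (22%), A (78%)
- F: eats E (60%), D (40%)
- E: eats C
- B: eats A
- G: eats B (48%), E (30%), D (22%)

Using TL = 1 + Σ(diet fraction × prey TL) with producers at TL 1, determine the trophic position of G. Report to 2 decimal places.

B: 1 + 1 = 2
C: 1 + (0.22×2 + 0.78×1) = 2.22
D: 1 + 2 = 3
E: 1 + 2.22 = 3.22
F: 1 + (0.6×3.22 + 0.4×3) = 4.132
G: 1 + (0.48×2 + 0.3×3.22 + 0.22×3) = 3.586

3.59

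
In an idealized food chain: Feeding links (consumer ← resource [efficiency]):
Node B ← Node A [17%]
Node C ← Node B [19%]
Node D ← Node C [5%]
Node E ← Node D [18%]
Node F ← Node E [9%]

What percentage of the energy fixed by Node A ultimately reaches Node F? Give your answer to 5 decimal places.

0.00262%

Product of link efficiencies: 0.17 × 0.19 × 0.05 × 0.18 × 0.09 = 0.000026163
As a percentage: 0.000026163 × 100 = 0.00262%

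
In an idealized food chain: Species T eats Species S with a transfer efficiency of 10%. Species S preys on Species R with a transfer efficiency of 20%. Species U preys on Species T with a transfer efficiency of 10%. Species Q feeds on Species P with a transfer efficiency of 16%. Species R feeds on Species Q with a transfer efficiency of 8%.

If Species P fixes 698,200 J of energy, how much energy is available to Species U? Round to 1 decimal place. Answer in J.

Species Q: 698200 × 0.16 = 111712 J
Species R: 111712 × 0.08 = 8936.96 J
Species S: 8936.96 × 0.2 = 1787.392 J
Species T: 1787.392 × 0.1 = 178.7392 J
Species U: 178.7392 × 0.1 = 17.87392 J

17.9 J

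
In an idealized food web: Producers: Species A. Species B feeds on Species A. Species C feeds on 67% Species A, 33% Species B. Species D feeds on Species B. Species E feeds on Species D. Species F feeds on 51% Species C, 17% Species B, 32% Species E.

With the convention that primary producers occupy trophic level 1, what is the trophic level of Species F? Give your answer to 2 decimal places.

Species B: 1 + 1 = 2
Species C: 1 + (0.67×1 + 0.33×2) = 2.33
Species D: 1 + 2 = 3
Species E: 1 + 3 = 4
Species F: 1 + (0.51×2.33 + 0.17×2 + 0.32×4) = 3.8083

3.81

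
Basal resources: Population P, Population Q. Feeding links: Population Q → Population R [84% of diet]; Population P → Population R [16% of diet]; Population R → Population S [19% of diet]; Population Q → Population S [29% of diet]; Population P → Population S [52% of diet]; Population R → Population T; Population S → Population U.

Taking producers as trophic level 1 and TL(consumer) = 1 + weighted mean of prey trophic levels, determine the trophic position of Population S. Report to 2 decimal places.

Population R: 1 + (0.84×1 + 0.16×1) = 2
Population S: 1 + (0.19×2 + 0.29×1 + 0.52×1) = 2.19
Population T: 1 + 2 = 3
Population U: 1 + 2.19 = 3.19

2.19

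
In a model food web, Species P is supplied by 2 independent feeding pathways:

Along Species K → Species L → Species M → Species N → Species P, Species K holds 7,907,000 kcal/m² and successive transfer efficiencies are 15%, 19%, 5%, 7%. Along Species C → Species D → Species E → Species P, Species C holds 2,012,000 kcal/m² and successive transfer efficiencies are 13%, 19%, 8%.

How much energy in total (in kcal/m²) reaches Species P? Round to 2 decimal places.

Via Species K: 7907000 × 0.15 × 0.19 × 0.05 × 0.07 = 788.72325 kcal/m²
Via Species C: 2012000 × 0.13 × 0.19 × 0.08 = 3975.712 kcal/m²
Total at Species P: 788.72325 + 3975.712 = 4764.43525 kcal/m²

4764.44 kcal/m²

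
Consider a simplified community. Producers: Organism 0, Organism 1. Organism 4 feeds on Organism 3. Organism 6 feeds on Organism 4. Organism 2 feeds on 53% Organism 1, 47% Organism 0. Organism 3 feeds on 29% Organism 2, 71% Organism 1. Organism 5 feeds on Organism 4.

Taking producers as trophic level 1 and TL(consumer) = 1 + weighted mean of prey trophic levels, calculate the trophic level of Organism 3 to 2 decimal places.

2.29

Organism 2: 1 + (0.53×1 + 0.47×1) = 2
Organism 3: 1 + (0.29×2 + 0.71×1) = 2.29
Organism 4: 1 + 2.29 = 3.29
Organism 5: 1 + 3.29 = 4.29
Organism 6: 1 + 3.29 = 4.29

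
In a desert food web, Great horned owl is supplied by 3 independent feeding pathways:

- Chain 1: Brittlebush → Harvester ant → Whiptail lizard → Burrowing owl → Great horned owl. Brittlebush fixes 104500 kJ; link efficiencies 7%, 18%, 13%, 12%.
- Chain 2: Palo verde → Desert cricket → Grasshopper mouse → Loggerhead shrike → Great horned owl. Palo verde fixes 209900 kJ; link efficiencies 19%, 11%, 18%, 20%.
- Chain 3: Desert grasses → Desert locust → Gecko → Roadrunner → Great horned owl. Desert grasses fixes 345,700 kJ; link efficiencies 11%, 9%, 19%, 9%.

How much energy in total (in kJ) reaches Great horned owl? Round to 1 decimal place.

Chain 1: 104500 × 0.07 × 0.18 × 0.13 × 0.12 = 20.54052 kJ
Chain 2: 209900 × 0.19 × 0.11 × 0.18 × 0.2 = 157.92876 kJ
Chain 3: 345700 × 0.11 × 0.09 × 0.19 × 0.09 = 58.523553 kJ
Total at Great horned owl: 20.54052 + 157.92876 + 58.523553 = 236.992833 kJ

237.0 kJ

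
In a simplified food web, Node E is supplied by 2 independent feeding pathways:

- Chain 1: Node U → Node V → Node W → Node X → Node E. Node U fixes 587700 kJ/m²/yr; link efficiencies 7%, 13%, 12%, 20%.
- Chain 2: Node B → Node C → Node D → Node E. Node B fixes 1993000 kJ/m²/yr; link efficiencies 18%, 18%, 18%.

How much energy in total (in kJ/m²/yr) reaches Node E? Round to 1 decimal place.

Chain 1: 587700 × 0.07 × 0.13 × 0.12 × 0.2 = 128.35368 kJ/m²/yr
Chain 2: 1993000 × 0.18 × 0.18 × 0.18 = 11623.176 kJ/m²/yr
Total at Node E: 128.35368 + 11623.176 = 11751.52968 kJ/m²/yr

11751.5 kJ/m²/yr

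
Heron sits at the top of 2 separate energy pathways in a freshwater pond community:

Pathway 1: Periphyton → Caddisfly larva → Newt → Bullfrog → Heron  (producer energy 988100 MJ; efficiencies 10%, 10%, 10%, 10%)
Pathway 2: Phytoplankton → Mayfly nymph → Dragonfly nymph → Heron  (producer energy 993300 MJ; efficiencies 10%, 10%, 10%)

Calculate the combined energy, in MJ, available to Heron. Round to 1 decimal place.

1092.1 MJ

Pathway 1: 988100 × 0.1 × 0.1 × 0.1 × 0.1 = 98.81 MJ
Pathway 2: 993300 × 0.1 × 0.1 × 0.1 = 993.3 MJ
Total at Heron: 98.81 + 993.3 = 1092.11 MJ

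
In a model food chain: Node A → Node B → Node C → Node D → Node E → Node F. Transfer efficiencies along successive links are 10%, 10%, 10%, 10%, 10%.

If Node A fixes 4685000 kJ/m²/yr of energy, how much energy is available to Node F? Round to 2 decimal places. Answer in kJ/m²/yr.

Node B: 4685000 × 0.1 = 468500 kJ/m²/yr
Node C: 468500 × 0.1 = 46850 kJ/m²/yr
Node D: 46850 × 0.1 = 4685 kJ/m²/yr
Node E: 4685 × 0.1 = 468.5 kJ/m²/yr
Node F: 468.5 × 0.1 = 46.85 kJ/m²/yr

46.85 kJ/m²/yr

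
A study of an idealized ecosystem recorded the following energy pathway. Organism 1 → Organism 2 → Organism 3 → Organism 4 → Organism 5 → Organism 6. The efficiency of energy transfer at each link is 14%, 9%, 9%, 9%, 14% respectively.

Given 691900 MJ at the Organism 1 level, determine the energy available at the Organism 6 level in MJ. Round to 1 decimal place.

9.9 MJ

Organism 2: 691900 × 0.14 = 96866 MJ
Organism 3: 96866 × 0.09 = 8717.94 MJ
Organism 4: 8717.94 × 0.09 = 784.6146 MJ
Organism 5: 784.6146 × 0.09 = 70.615314 MJ
Organism 6: 70.615314 × 0.14 = 9.88614396 MJ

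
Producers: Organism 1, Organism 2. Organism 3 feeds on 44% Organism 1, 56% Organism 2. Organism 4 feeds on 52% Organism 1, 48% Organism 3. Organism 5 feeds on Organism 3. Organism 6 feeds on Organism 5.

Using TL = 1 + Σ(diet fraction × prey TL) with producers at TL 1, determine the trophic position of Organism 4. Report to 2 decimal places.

2.48

Organism 3: 1 + (0.44×1 + 0.56×1) = 2
Organism 4: 1 + (0.52×1 + 0.48×2) = 2.48
Organism 5: 1 + 2 = 3
Organism 6: 1 + 3 = 4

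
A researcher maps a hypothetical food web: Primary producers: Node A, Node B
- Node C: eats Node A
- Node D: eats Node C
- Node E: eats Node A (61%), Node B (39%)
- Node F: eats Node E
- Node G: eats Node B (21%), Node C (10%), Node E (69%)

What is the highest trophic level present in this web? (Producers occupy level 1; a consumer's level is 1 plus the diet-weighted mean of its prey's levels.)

Node C: 1 + 1 = 2
Node D: 1 + 2 = 3
Node E: 1 + (0.61×1 + 0.39×1) = 2
Node F: 1 + 2 = 3
Node G: 1 + (0.21×1 + 0.1×2 + 0.69×2) = 2.79

3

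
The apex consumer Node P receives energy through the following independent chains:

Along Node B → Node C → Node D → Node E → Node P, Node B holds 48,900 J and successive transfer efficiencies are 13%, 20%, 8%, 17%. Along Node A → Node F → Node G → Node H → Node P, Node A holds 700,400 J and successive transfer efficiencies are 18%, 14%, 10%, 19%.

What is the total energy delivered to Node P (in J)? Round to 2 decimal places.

352.64 J

Via Node B: 48900 × 0.13 × 0.2 × 0.08 × 0.17 = 17.29104 J
Via Node A: 700400 × 0.18 × 0.14 × 0.1 × 0.19 = 335.35152 J
Total at Node P: 17.29104 + 335.35152 = 352.64256 J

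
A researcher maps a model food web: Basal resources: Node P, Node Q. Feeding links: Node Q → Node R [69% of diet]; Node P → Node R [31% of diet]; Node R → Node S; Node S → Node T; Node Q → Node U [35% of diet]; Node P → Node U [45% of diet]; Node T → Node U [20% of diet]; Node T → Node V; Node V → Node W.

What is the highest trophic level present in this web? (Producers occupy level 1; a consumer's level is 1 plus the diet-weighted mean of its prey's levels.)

6

Node R: 1 + (0.69×1 + 0.31×1) = 2
Node S: 1 + 2 = 3
Node T: 1 + 3 = 4
Node U: 1 + (0.35×1 + 0.45×1 + 0.2×4) = 2.6
Node V: 1 + 4 = 5
Node W: 1 + 5 = 6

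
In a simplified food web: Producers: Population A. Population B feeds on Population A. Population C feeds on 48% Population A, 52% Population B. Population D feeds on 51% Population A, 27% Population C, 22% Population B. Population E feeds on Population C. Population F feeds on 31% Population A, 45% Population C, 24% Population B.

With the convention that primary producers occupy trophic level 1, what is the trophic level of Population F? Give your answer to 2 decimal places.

2.92

Population B: 1 + 1 = 2
Population C: 1 + (0.48×1 + 0.52×2) = 2.52
Population D: 1 + (0.51×1 + 0.27×2.52 + 0.22×2) = 2.6304
Population E: 1 + 2.52 = 3.52
Population F: 1 + (0.31×1 + 0.45×2.52 + 0.24×2) = 2.924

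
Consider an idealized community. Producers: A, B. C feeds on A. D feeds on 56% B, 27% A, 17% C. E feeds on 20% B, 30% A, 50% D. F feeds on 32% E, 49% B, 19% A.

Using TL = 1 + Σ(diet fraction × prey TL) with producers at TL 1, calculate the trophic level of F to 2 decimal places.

C: 1 + 1 = 2
D: 1 + (0.56×1 + 0.27×1 + 0.17×2) = 2.17
E: 1 + (0.2×1 + 0.3×1 + 0.5×2.17) = 2.585
F: 1 + (0.32×2.585 + 0.49×1 + 0.19×1) = 2.5072

2.51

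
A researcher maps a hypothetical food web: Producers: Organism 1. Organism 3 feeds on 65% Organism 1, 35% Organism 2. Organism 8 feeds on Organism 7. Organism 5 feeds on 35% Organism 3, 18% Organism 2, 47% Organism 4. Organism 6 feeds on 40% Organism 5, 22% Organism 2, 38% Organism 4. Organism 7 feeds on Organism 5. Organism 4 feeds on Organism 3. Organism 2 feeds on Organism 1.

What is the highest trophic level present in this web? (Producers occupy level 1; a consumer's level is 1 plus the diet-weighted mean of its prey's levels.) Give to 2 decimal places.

Organism 2: 1 + 1 = 2
Organism 3: 1 + (0.65×1 + 0.35×2) = 2.35
Organism 4: 1 + 2.35 = 3.35
Organism 5: 1 + (0.35×2.35 + 0.18×2 + 0.47×3.35) = 3.757
Organism 6: 1 + (0.4×3.757 + 0.22×2 + 0.38×3.35) = 4.2158
Organism 7: 1 + 3.757 = 4.757
Organism 8: 1 + 4.757 = 5.757

5.76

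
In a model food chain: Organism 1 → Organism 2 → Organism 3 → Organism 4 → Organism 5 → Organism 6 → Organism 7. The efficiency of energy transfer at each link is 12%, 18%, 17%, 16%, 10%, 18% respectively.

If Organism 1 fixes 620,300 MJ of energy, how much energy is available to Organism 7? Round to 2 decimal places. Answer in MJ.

Organism 2: 620300 × 0.12 = 74436 MJ
Organism 3: 74436 × 0.18 = 13398.48 MJ
Organism 4: 13398.48 × 0.17 = 2277.7416 MJ
Organism 5: 2277.7416 × 0.16 = 364.438656 MJ
Organism 6: 364.438656 × 0.1 = 36.4438656 MJ
Organism 7: 36.4438656 × 0.18 = 6.559895808 MJ

6.56 MJ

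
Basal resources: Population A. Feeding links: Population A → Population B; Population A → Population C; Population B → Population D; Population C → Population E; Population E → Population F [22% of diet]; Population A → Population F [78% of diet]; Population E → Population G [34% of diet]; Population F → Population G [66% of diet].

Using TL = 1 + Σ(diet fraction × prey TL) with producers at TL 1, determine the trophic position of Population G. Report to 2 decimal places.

3.63

Population B: 1 + 1 = 2
Population C: 1 + 1 = 2
Population D: 1 + 2 = 3
Population E: 1 + 2 = 3
Population F: 1 + (0.22×3 + 0.78×1) = 2.44
Population G: 1 + (0.34×3 + 0.66×2.44) = 3.6304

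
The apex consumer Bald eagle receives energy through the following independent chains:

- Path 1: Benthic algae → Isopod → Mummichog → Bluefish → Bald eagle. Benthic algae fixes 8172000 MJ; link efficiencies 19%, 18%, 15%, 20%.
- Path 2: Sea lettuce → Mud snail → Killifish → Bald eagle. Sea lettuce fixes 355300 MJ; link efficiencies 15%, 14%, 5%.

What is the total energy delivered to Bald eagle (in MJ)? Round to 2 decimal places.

8757.54 MJ

Path 1: 8172000 × 0.19 × 0.18 × 0.15 × 0.2 = 8384.472 MJ
Path 2: 355300 × 0.15 × 0.14 × 0.05 = 373.065 MJ
Total at Bald eagle: 8384.472 + 373.065 = 8757.537 MJ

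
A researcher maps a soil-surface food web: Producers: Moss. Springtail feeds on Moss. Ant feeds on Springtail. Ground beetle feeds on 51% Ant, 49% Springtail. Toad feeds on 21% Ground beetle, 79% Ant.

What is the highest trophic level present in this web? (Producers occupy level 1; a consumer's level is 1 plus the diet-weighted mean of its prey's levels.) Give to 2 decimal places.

Springtail: 1 + 1 = 2
Ant: 1 + 2 = 3
Ground beetle: 1 + (0.51×3 + 0.49×2) = 3.51
Toad: 1 + (0.21×3.51 + 0.79×3) = 4.1071

4.11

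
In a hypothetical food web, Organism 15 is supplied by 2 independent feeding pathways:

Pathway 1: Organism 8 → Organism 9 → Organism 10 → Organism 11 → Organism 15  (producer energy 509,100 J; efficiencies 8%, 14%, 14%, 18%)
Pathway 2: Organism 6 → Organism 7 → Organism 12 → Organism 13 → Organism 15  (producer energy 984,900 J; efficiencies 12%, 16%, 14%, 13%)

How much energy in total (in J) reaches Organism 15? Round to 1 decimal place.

487.9 J

Pathway 1: 509100 × 0.08 × 0.14 × 0.14 × 0.18 = 143.688384 J
Pathway 2: 984900 × 0.12 × 0.16 × 0.14 × 0.13 = 344.163456 J
Total at Organism 15: 143.688384 + 344.163456 = 487.85184 J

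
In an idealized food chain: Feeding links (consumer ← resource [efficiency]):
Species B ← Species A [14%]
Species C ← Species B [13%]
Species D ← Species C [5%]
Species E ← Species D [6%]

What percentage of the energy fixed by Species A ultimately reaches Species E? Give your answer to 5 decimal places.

0.00546%

Product of link efficiencies: 0.14 × 0.13 × 0.05 × 0.06 = 0.0000546
As a percentage: 0.0000546 × 100 = 0.00546%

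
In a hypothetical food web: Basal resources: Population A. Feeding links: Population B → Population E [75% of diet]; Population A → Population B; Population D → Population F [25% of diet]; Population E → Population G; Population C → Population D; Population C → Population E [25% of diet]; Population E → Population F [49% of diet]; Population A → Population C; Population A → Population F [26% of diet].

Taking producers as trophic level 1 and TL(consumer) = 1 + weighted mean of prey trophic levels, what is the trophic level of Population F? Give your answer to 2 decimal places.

Population B: 1 + 1 = 2
Population C: 1 + 1 = 2
Population D: 1 + 2 = 3
Population E: 1 + (0.75×2 + 0.25×2) = 3
Population F: 1 + (0.26×1 + 0.25×3 + 0.49×3) = 3.48
Population G: 1 + 3 = 4

3.48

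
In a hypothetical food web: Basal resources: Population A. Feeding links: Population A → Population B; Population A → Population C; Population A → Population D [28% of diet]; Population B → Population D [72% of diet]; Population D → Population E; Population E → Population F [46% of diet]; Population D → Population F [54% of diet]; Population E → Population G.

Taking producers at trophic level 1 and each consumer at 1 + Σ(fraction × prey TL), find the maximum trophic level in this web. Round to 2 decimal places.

4.72

Population B: 1 + 1 = 2
Population C: 1 + 1 = 2
Population D: 1 + (0.28×1 + 0.72×2) = 2.72
Population E: 1 + 2.72 = 3.72
Population F: 1 + (0.46×3.72 + 0.54×2.72) = 4.18
Population G: 1 + 3.72 = 4.72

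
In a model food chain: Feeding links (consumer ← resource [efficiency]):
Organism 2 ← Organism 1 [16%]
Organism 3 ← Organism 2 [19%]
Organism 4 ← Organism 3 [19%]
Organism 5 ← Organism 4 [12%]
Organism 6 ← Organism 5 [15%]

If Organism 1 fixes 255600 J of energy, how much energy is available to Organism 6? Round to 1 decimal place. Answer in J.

Organism 2: 255600 × 0.16 = 40896 J
Organism 3: 40896 × 0.19 = 7770.24 J
Organism 4: 7770.24 × 0.19 = 1476.3456 J
Organism 5: 1476.3456 × 0.12 = 177.161472 J
Organism 6: 177.161472 × 0.15 = 26.5742208 J

26.6 J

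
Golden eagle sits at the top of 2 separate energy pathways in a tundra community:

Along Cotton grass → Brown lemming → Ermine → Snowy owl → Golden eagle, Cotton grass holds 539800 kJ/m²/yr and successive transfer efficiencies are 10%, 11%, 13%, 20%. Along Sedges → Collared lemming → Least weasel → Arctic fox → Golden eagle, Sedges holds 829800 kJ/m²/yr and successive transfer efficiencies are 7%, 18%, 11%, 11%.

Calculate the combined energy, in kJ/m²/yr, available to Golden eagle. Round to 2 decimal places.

Via Cotton grass: 539800 × 0.1 × 0.11 × 0.13 × 0.2 = 154.3828 kJ/m²/yr
Via Sedges: 829800 × 0.07 × 0.18 × 0.11 × 0.11 = 126.511308 kJ/m²/yr
Total at Golden eagle: 154.3828 + 126.511308 = 280.894108 kJ/m²/yr

280.89 kJ/m²/yr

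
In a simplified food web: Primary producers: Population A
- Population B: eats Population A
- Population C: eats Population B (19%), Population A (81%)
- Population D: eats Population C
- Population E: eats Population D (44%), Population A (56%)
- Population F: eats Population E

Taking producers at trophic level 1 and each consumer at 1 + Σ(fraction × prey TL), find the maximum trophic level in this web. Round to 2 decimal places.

Population B: 1 + 1 = 2
Population C: 1 + (0.19×2 + 0.81×1) = 2.19
Population D: 1 + 2.19 = 3.19
Population E: 1 + (0.44×3.19 + 0.56×1) = 2.9636
Population F: 1 + 2.9636 = 3.9636

3.96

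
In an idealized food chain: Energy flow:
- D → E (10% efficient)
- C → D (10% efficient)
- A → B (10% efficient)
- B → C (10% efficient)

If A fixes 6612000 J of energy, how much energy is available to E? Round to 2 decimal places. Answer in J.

B: 6612000 × 0.1 = 661200 J
C: 661200 × 0.1 = 66120 J
D: 66120 × 0.1 = 6612 J
E: 6612 × 0.1 = 661.2 J

661.20 J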